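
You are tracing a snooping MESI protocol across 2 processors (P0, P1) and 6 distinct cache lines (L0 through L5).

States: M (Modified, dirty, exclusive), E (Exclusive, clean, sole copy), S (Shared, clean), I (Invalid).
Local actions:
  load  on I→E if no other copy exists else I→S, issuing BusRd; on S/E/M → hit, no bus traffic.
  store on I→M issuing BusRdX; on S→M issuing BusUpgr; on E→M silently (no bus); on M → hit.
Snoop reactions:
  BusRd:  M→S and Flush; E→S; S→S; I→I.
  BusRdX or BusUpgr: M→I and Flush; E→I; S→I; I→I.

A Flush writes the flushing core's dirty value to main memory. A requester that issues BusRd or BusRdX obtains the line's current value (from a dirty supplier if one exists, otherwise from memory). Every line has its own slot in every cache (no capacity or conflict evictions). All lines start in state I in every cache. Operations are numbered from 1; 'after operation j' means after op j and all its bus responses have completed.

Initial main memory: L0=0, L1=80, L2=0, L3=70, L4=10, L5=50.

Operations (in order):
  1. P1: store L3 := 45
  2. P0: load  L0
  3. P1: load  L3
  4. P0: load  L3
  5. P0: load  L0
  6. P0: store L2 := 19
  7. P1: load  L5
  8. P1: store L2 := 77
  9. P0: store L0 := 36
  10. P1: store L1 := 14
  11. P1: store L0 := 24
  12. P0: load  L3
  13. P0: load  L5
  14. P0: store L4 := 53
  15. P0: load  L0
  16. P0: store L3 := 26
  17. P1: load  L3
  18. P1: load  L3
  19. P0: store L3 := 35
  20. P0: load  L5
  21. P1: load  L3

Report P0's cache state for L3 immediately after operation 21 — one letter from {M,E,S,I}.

[1] P1: store L3 := 45 | P0:I, P1:M(45) | bus: BusRdX
[2] P0: load  L0 | P0:E(0), P1:I | bus: BusRd
[3] P1: load  L3 | P0:I, P1:M(45) | bus: none
[4] P0: load  L3 | P0:S(45), P1:S(45) | bus: BusRd,Flush
[5] P0: load  L0 | P0:E(0), P1:I | bus: none
[6] P0: store L2 := 19 | P0:M(19), P1:I | bus: BusRdX
[7] P1: load  L5 | P0:I, P1:E(50) | bus: BusRd
[8] P1: store L2 := 77 | P0:I, P1:M(77) | bus: BusRdX,Flush
[9] P0: store L0 := 36 | P0:M(36), P1:I | bus: none
[10] P1: store L1 := 14 | P0:I, P1:M(14) | bus: BusRdX
[11] P1: store L0 := 24 | P0:I, P1:M(24) | bus: BusRdX,Flush
[12] P0: load  L3 | P0:S(45), P1:S(45) | bus: none
[13] P0: load  L5 | P0:S(50), P1:S(50) | bus: BusRd
[14] P0: store L4 := 53 | P0:M(53), P1:I | bus: BusRdX
[15] P0: load  L0 | P0:S(24), P1:S(24) | bus: BusRd,Flush
[16] P0: store L3 := 26 | P0:M(26), P1:I | bus: BusUpgr
[17] P1: load  L3 | P0:S(26), P1:S(26) | bus: BusRd,Flush
[18] P1: load  L3 | P0:S(26), P1:S(26) | bus: none
[19] P0: store L3 := 35 | P0:M(35), P1:I | bus: BusUpgr
[20] P0: load  L5 | P0:S(50), P1:S(50) | bus: none
[21] P1: load  L3 | P0:S(35), P1:S(35) | bus: BusRd,Flush

state = S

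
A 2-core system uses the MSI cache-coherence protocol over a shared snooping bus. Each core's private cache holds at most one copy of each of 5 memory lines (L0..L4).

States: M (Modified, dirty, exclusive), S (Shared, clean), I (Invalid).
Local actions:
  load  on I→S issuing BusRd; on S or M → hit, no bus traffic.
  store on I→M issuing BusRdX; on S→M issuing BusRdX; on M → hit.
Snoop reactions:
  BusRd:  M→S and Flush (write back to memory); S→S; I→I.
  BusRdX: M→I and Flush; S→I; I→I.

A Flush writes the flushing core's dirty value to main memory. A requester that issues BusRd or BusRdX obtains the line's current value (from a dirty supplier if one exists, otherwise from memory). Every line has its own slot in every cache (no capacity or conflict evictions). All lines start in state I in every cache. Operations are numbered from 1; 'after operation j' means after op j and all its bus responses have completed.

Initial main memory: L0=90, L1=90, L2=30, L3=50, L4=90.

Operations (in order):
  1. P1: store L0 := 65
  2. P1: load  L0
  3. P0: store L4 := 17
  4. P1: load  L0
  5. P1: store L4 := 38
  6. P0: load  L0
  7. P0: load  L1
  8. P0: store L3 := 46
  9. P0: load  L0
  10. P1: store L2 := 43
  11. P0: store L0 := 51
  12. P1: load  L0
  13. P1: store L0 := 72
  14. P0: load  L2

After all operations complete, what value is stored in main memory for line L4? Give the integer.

[1] P1: store L0 := 65 | P0:I, P1:M(65) | bus: BusRdX
[2] P1: load  L0 | P0:I, P1:M(65) | bus: none
[3] P0: store L4 := 17 | P0:M(17), P1:I | bus: BusRdX
[4] P1: load  L0 | P0:I, P1:M(65) | bus: none
[5] P1: store L4 := 38 | P0:I, P1:M(38) | bus: BusRdX,Flush
[6] P0: load  L0 | P0:S(65), P1:S(65) | bus: BusRd,Flush
[7] P0: load  L1 | P0:S(90), P1:I | bus: BusRd
[8] P0: store L3 := 46 | P0:M(46), P1:I | bus: BusRdX
[9] P0: load  L0 | P0:S(65), P1:S(65) | bus: none
[10] P1: store L2 := 43 | P0:I, P1:M(43) | bus: BusRdX
[11] P0: store L0 := 51 | P0:M(51), P1:I | bus: BusRdX
[12] P1: load  L0 | P0:S(51), P1:S(51) | bus: BusRd,Flush
[13] P1: store L0 := 72 | P0:I, P1:M(72) | bus: BusRdX
[14] P0: load  L2 | P0:S(43), P1:S(43) | bus: BusRd,Flush

memory[L4] = 17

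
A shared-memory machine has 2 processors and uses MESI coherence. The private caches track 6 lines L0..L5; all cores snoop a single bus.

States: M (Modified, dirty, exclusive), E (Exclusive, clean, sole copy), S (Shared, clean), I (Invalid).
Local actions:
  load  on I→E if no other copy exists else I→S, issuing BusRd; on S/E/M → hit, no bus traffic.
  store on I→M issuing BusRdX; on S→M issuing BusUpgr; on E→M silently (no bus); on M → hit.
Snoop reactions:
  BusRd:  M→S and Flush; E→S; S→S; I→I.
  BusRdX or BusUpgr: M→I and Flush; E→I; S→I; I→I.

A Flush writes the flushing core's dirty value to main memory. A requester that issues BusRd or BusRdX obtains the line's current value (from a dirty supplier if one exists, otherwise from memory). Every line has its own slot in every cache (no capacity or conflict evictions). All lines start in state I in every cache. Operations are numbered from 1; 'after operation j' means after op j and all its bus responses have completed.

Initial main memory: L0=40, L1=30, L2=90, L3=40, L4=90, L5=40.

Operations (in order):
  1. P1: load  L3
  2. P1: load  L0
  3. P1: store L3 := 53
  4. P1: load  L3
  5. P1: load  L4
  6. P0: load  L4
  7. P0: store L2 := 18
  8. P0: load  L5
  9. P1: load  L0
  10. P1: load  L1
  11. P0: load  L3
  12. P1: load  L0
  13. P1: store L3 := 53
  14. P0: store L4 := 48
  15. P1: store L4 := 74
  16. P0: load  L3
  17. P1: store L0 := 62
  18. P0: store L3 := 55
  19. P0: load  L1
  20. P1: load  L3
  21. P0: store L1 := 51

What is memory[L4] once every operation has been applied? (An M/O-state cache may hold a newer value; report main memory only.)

step 1: P1: load  L3  ⟶  IE  (L3)  txn=BusRd  M[L3]=40
step 2: P1: load  L0  ⟶  IE  (L0)  txn=BusRd  M[L0]=40
step 3: P1: store L3 := 53  ⟶  IM  (L3)  txn=∅  M[L3]=40
step 4: P1: load  L3  ⟶  IM  (L3)  txn=∅  M[L3]=40
step 5: P1: load  L4  ⟶  IE  (L4)  txn=BusRd  M[L4]=90
step 6: P0: load  L4  ⟶  SS  (L4)  txn=BusRd  M[L4]=90
step 7: P0: store L2 := 18  ⟶  MI  (L2)  txn=BusRdX  M[L2]=90
step 8: P0: load  L5  ⟶  EI  (L5)  txn=BusRd  M[L5]=40
step 9: P1: load  L0  ⟶  IE  (L0)  txn=∅  M[L0]=40
step 10: P1: load  L1  ⟶  IE  (L1)  txn=BusRd  M[L1]=30
step 11: P0: load  L3  ⟶  SS  (L3)  txn=BusRd+Flush  M[L3]=53
step 12: P1: load  L0  ⟶  IE  (L0)  txn=∅  M[L0]=40
step 13: P1: store L3 := 53  ⟶  IM  (L3)  txn=BusUpgr  M[L3]=53
step 14: P0: store L4 := 48  ⟶  MI  (L4)  txn=BusUpgr  M[L4]=90
step 15: P1: store L4 := 74  ⟶  IM  (L4)  txn=BusRdX+Flush  M[L4]=48
step 16: P0: load  L3  ⟶  SS  (L3)  txn=BusRd+Flush  M[L3]=53
step 17: P1: store L0 := 62  ⟶  IM  (L0)  txn=∅  M[L0]=40
step 18: P0: store L3 := 55  ⟶  MI  (L3)  txn=BusUpgr  M[L3]=53
step 19: P0: load  L1  ⟶  SS  (L1)  txn=BusRd  M[L1]=30
step 20: P1: load  L3  ⟶  SS  (L3)  txn=BusRd+Flush  M[L3]=55
step 21: P0: store L1 := 51  ⟶  MI  (L1)  txn=BusUpgr  M[L1]=30

memory[L4] = 48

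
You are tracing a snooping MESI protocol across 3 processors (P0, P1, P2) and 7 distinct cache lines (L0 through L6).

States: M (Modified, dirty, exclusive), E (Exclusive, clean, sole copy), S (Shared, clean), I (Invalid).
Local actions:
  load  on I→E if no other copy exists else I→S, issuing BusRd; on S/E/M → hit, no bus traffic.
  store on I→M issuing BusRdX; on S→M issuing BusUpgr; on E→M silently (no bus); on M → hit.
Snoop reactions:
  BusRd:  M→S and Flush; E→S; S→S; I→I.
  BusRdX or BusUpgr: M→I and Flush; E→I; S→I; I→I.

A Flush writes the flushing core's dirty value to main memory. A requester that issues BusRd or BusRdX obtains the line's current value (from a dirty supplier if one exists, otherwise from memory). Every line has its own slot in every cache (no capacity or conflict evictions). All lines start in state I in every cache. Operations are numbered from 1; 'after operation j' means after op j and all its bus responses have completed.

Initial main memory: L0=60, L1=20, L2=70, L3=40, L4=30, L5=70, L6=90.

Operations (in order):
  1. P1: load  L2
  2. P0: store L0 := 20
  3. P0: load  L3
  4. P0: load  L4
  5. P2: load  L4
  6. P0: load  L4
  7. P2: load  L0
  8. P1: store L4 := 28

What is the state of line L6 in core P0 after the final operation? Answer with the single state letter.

step 1: P1: load  L2  ⟶  IEI  (L2)  txn=BusRd  M[L2]=70
step 2: P0: store L0 := 20  ⟶  MII  (L0)  txn=BusRdX  M[L0]=60
step 3: P0: load  L3  ⟶  EII  (L3)  txn=BusRd  M[L3]=40
step 4: P0: load  L4  ⟶  EII  (L4)  txn=BusRd  M[L4]=30
step 5: P2: load  L4  ⟶  SIS  (L4)  txn=BusRd  M[L4]=30
step 6: P0: load  L4  ⟶  SIS  (L4)  txn=∅  M[L4]=30
step 7: P2: load  L0  ⟶  SIS  (L0)  txn=BusRd+Flush  M[L0]=20
step 8: P1: store L4 := 28  ⟶  IMI  (L4)  txn=BusRdX  M[L4]=30

state = I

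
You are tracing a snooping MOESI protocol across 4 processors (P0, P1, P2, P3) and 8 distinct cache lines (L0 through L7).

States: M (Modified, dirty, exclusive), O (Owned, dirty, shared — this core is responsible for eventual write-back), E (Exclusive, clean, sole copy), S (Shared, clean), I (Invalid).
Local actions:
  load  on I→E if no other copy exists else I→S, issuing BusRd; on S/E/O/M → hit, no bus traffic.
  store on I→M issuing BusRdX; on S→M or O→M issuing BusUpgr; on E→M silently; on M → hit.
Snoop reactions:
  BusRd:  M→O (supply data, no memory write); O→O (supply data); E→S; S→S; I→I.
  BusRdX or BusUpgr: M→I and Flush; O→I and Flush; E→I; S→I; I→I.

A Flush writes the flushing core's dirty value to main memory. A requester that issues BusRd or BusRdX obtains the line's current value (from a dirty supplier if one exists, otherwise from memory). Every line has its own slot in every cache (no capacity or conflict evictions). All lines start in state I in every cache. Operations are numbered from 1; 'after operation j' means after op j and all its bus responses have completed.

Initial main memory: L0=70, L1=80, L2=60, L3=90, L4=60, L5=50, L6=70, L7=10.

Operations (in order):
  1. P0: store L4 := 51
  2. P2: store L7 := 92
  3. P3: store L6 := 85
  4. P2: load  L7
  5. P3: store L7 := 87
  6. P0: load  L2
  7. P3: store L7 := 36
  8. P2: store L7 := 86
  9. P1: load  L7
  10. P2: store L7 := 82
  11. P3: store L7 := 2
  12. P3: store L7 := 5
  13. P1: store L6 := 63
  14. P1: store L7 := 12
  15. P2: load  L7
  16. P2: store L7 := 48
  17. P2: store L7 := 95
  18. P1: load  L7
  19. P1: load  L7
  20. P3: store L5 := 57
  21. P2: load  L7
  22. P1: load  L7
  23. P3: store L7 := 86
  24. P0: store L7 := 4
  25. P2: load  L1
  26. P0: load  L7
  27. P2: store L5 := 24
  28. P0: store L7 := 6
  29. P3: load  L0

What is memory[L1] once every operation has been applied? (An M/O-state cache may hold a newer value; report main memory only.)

memory[L1] = 80

[1] P0: store L4 := 51 | P0:M(51), P1:I, P2:I, P3:I | bus: BusRdX
[2] P2: store L7 := 92 | P0:I, P1:I, P2:M(92), P3:I | bus: BusRdX
[3] P3: store L6 := 85 | P0:I, P1:I, P2:I, P3:M(85) | bus: BusRdX
[4] P2: load  L7 | P0:I, P1:I, P2:M(92), P3:I | bus: none
[5] P3: store L7 := 87 | P0:I, P1:I, P2:I, P3:M(87) | bus: BusRdX,Flush
[6] P0: load  L2 | P0:E(60), P1:I, P2:I, P3:I | bus: BusRd
[7] P3: store L7 := 36 | P0:I, P1:I, P2:I, P3:M(36) | bus: none
[8] P2: store L7 := 86 | P0:I, P1:I, P2:M(86), P3:I | bus: BusRdX,Flush
[9] P1: load  L7 | P0:I, P1:S(86), P2:O(86), P3:I | bus: BusRd
[10] P2: store L7 := 82 | P0:I, P1:I, P2:M(82), P3:I | bus: BusUpgr
[11] P3: store L7 := 2 | P0:I, P1:I, P2:I, P3:M(2) | bus: BusRdX,Flush
[12] P3: store L7 := 5 | P0:I, P1:I, P2:I, P3:M(5) | bus: none
[13] P1: store L6 := 63 | P0:I, P1:M(63), P2:I, P3:I | bus: BusRdX,Flush
[14] P1: store L7 := 12 | P0:I, P1:M(12), P2:I, P3:I | bus: BusRdX,Flush
[15] P2: load  L7 | P0:I, P1:O(12), P2:S(12), P3:I | bus: BusRd
[16] P2: store L7 := 48 | P0:I, P1:I, P2:M(48), P3:I | bus: BusUpgr,Flush
[17] P2: store L7 := 95 | P0:I, P1:I, P2:M(95), P3:I | bus: none
[18] P1: load  L7 | P0:I, P1:S(95), P2:O(95), P3:I | bus: BusRd
[19] P1: load  L7 | P0:I, P1:S(95), P2:O(95), P3:I | bus: none
[20] P3: store L5 := 57 | P0:I, P1:I, P2:I, P3:M(57) | bus: BusRdX
[21] P2: load  L7 | P0:I, P1:S(95), P2:O(95), P3:I | bus: none
[22] P1: load  L7 | P0:I, P1:S(95), P2:O(95), P3:I | bus: none
[23] P3: store L7 := 86 | P0:I, P1:I, P2:I, P3:M(86) | bus: BusRdX,Flush
[24] P0: store L7 := 4 | P0:M(4), P1:I, P2:I, P3:I | bus: BusRdX,Flush
[25] P2: load  L1 | P0:I, P1:I, P2:E(80), P3:I | bus: BusRd
[26] P0: load  L7 | P0:M(4), P1:I, P2:I, P3:I | bus: none
[27] P2: store L5 := 24 | P0:I, P1:I, P2:M(24), P3:I | bus: BusRdX,Flush
[28] P0: store L7 := 6 | P0:M(6), P1:I, P2:I, P3:I | bus: none
[29] P3: load  L0 | P0:I, P1:I, P2:I, P3:E(70) | bus: BusRd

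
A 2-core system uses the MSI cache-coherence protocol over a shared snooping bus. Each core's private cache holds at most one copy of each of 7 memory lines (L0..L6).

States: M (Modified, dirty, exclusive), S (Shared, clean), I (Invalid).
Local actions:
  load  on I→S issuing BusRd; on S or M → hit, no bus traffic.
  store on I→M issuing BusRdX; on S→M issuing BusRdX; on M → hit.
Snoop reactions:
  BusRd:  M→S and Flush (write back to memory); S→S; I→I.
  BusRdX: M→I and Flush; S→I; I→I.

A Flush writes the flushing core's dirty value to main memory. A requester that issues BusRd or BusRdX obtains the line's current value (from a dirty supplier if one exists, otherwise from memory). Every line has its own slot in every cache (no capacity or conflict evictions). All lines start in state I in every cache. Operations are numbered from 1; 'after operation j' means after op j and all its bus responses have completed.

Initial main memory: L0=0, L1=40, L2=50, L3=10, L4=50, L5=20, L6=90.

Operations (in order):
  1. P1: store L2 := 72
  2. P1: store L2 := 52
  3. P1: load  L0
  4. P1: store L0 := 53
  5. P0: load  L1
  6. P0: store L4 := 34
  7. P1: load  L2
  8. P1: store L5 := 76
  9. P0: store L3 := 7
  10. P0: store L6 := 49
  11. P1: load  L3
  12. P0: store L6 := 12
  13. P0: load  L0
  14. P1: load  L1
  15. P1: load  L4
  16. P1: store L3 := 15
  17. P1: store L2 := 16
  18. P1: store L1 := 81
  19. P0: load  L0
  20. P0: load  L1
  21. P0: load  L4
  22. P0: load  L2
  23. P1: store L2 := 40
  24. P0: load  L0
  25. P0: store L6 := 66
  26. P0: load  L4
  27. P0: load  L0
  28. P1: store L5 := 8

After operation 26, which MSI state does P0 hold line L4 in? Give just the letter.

state = S

1. P1: store L2 := 72  bus=[BusRdX]  L2: P0=I P1=M  mem[L2]=50
2. P1: store L2 := 52  bus=[-]  L2: P0=I P1=M  mem[L2]=50
3. P1: load  L0  bus=[BusRd]  L0: P0=I P1=S  mem[L0]=0
4. P1: store L0 := 53  bus=[BusRdX]  L0: P0=I P1=M  mem[L0]=0
5. P0: load  L1  bus=[BusRd]  L1: P0=S P1=I  mem[L1]=40
6. P0: store L4 := 34  bus=[BusRdX]  L4: P0=M P1=I  mem[L4]=50
7. P1: load  L2  bus=[-]  L2: P0=I P1=M  mem[L2]=50
8. P1: store L5 := 76  bus=[BusRdX]  L5: P0=I P1=M  mem[L5]=20
9. P0: store L3 := 7  bus=[BusRdX]  L3: P0=M P1=I  mem[L3]=10
10. P0: store L6 := 49  bus=[BusRdX]  L6: P0=M P1=I  mem[L6]=90
11. P1: load  L3  bus=[BusRd,Flush]  L3: P0=S P1=S  mem[L3]=7
12. P0: store L6 := 12  bus=[-]  L6: P0=M P1=I  mem[L6]=90
13. P0: load  L0  bus=[BusRd,Flush]  L0: P0=S P1=S  mem[L0]=53
14. P1: load  L1  bus=[BusRd]  L1: P0=S P1=S  mem[L1]=40
15. P1: load  L4  bus=[BusRd,Flush]  L4: P0=S P1=S  mem[L4]=34
16. P1: store L3 := 15  bus=[BusRdX]  L3: P0=I P1=M  mem[L3]=7
17. P1: store L2 := 16  bus=[-]  L2: P0=I P1=M  mem[L2]=50
18. P1: store L1 := 81  bus=[BusRdX]  L1: P0=I P1=M  mem[L1]=40
19. P0: load  L0  bus=[-]  L0: P0=S P1=S  mem[L0]=53
20. P0: load  L1  bus=[BusRd,Flush]  L1: P0=S P1=S  mem[L1]=81
21. P0: load  L4  bus=[-]  L4: P0=S P1=S  mem[L4]=34
22. P0: load  L2  bus=[BusRd,Flush]  L2: P0=S P1=S  mem[L2]=16
23. P1: store L2 := 40  bus=[BusRdX]  L2: P0=I P1=M  mem[L2]=16
24. P0: load  L0  bus=[-]  L0: P0=S P1=S  mem[L0]=53
25. P0: store L6 := 66  bus=[-]  L6: P0=M P1=I  mem[L6]=90
26. P0: load  L4  bus=[-]  L4: P0=S P1=S  mem[L4]=34
27. P0: load  L0  bus=[-]  L0: P0=S P1=S  mem[L0]=53
28. P1: store L5 := 8  bus=[-]  L5: P0=I P1=M  mem[L5]=20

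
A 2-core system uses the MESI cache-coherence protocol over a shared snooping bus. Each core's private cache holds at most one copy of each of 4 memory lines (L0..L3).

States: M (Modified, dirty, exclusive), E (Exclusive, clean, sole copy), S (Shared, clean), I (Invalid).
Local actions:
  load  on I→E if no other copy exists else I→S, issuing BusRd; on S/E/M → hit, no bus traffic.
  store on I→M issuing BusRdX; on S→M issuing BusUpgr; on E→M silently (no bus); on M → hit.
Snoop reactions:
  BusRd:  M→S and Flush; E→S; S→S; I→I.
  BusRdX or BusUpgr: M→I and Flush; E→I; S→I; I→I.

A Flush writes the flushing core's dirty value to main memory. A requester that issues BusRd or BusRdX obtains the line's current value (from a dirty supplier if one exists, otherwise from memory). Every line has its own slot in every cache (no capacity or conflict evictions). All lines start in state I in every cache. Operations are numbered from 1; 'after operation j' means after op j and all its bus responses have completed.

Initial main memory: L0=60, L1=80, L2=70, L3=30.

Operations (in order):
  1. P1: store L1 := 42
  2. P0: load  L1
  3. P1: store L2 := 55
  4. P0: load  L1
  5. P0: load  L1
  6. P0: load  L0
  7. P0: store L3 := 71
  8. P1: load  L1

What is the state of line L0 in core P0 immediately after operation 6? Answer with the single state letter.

state = E

[1] P1: store L1 := 42 | P0:I, P1:M(42) | bus: BusRdX
[2] P0: load  L1 | P0:S(42), P1:S(42) | bus: BusRd,Flush
[3] P1: store L2 := 55 | P0:I, P1:M(55) | bus: BusRdX
[4] P0: load  L1 | P0:S(42), P1:S(42) | bus: none
[5] P0: load  L1 | P0:S(42), P1:S(42) | bus: none
[6] P0: load  L0 | P0:E(60), P1:I | bus: BusRd
[7] P0: store L3 := 71 | P0:M(71), P1:I | bus: BusRdX
[8] P1: load  L1 | P0:S(42), P1:S(42) | bus: none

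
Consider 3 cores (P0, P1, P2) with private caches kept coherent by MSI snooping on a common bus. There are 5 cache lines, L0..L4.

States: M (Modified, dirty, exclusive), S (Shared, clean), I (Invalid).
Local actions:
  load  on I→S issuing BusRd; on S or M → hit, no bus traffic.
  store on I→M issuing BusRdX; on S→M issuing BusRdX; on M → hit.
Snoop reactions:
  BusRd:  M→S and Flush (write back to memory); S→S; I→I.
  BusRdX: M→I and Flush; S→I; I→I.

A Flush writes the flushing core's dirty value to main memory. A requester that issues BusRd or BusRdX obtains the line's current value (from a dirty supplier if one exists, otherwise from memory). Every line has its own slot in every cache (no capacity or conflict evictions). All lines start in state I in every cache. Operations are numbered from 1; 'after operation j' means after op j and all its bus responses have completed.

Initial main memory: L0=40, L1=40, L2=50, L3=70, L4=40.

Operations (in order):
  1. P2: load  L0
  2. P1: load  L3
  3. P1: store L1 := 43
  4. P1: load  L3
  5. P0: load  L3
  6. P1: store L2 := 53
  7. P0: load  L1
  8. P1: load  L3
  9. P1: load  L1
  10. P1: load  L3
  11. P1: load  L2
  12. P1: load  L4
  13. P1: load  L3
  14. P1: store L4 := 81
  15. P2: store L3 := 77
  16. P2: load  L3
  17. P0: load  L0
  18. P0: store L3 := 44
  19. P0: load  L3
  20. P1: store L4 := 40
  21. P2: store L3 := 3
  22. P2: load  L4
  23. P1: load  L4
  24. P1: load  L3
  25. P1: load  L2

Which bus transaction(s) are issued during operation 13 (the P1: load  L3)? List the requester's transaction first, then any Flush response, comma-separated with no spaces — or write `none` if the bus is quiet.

bus = none

  op1 P2: load  L0 → I/I/S on L0; bus BusRd; mem=40
  op2 P1: load  L3 → I/S/I on L3; bus BusRd; mem=70
  op3 P1: store L1 := 43 → I/M/I on L1; bus BusRdX; mem=40
  op4 P1: load  L3 → I/S/I on L3; bus (none); mem=70
  op5 P0: load  L3 → S/S/I on L3; bus BusRd; mem=70
  op6 P1: store L2 := 53 → I/M/I on L2; bus BusRdX; mem=50
  op7 P0: load  L1 → S/S/I on L1; bus BusRd Flush; mem=43
  op8 P1: load  L3 → S/S/I on L3; bus (none); mem=70
  op9 P1: load  L1 → S/S/I on L1; bus (none); mem=43
  op10 P1: load  L3 → S/S/I on L3; bus (none); mem=70
  op11 P1: load  L2 → I/M/I on L2; bus (none); mem=50
  op12 P1: load  L4 → I/S/I on L4; bus BusRd; mem=40
  op13 P1: load  L3 → S/S/I on L3; bus (none); mem=70
  op14 P1: store L4 := 81 → I/M/I on L4; bus BusRdX; mem=40
  op15 P2: store L3 := 77 → I/I/M on L3; bus BusRdX; mem=70
  op16 P2: load  L3 → I/I/M on L3; bus (none); mem=70
  op17 P0: load  L0 → S/I/S on L0; bus BusRd; mem=40
  op18 P0: store L3 := 44 → M/I/I on L3; bus BusRdX Flush; mem=77
  op19 P0: load  L3 → M/I/I on L3; bus (none); mem=77
  op20 P1: store L4 := 40 → I/M/I on L4; bus (none); mem=40
  op21 P2: store L3 := 3 → I/I/M on L3; bus BusRdX Flush; mem=44
  op22 P2: load  L4 → I/S/S on L4; bus BusRd Flush; mem=40
  op23 P1: load  L4 → I/S/S on L4; bus (none); mem=40
  op24 P1: load  L3 → I/S/S on L3; bus BusRd Flush; mem=3
  op25 P1: load  L2 → I/M/I on L2; bus (none); mem=50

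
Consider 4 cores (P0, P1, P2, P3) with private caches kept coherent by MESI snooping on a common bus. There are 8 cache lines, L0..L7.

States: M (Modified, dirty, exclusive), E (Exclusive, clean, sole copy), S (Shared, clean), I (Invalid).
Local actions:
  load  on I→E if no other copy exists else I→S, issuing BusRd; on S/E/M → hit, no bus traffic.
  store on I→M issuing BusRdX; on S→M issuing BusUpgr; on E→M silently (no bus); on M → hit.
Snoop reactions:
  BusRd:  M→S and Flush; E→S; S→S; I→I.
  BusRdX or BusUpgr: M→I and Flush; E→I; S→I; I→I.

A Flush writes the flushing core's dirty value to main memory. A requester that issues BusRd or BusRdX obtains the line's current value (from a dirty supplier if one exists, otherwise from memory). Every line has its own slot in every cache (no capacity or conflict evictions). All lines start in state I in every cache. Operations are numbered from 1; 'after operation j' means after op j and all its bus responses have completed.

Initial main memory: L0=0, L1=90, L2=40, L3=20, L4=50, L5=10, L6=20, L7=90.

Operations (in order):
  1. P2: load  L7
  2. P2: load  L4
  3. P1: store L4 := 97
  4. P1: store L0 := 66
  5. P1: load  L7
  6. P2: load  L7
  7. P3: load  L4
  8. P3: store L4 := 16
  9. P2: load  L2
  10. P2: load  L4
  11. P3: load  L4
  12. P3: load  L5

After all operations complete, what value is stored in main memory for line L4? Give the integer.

memory[L4] = 16

1. P2: load  L7  bus=[BusRd]  L7: P0=I P1=I P2=E P3=I  mem[L7]=90
2. P2: load  L4  bus=[BusRd]  L4: P0=I P1=I P2=E P3=I  mem[L4]=50
3. P1: store L4 := 97  bus=[BusRdX]  L4: P0=I P1=M P2=I P3=I  mem[L4]=50
4. P1: store L0 := 66  bus=[BusRdX]  L0: P0=I P1=M P2=I P3=I  mem[L0]=0
5. P1: load  L7  bus=[BusRd]  L7: P0=I P1=S P2=S P3=I  mem[L7]=90
6. P2: load  L7  bus=[-]  L7: P0=I P1=S P2=S P3=I  mem[L7]=90
7. P3: load  L4  bus=[BusRd,Flush]  L4: P0=I P1=S P2=I P3=S  mem[L4]=97
8. P3: store L4 := 16  bus=[BusUpgr]  L4: P0=I P1=I P2=I P3=M  mem[L4]=97
9. P2: load  L2  bus=[BusRd]  L2: P0=I P1=I P2=E P3=I  mem[L2]=40
10. P2: load  L4  bus=[BusRd,Flush]  L4: P0=I P1=I P2=S P3=S  mem[L4]=16
11. P3: load  L4  bus=[-]  L4: P0=I P1=I P2=S P3=S  mem[L4]=16
12. P3: load  L5  bus=[BusRd]  L5: P0=I P1=I P2=I P3=E  mem[L5]=10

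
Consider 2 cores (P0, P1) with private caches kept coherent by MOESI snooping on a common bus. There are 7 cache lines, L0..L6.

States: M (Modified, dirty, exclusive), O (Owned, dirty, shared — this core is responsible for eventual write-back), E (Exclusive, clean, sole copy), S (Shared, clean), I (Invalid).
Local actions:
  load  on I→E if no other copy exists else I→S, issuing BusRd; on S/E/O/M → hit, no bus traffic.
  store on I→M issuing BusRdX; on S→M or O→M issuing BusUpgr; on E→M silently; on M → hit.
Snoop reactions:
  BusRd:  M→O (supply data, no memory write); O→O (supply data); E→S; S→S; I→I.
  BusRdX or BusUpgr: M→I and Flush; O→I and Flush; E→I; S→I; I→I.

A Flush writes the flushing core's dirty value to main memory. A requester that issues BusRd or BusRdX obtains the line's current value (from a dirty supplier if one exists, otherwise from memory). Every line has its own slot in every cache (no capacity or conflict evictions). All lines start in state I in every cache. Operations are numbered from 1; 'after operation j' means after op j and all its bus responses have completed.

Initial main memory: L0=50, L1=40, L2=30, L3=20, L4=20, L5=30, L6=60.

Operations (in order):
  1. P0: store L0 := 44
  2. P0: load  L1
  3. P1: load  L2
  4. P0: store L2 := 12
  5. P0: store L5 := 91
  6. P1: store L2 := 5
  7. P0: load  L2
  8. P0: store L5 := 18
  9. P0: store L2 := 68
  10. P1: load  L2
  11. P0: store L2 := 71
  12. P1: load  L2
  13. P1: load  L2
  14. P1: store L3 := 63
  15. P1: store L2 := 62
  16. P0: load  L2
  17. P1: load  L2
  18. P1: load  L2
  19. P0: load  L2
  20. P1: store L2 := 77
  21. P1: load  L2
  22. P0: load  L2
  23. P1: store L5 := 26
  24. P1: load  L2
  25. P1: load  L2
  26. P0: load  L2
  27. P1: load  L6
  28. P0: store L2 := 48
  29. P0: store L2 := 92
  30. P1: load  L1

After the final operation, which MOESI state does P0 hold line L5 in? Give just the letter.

  op1 P0: store L0 := 44 → M/I on L0; bus BusRdX; mem=50
  op2 P0: load  L1 → E/I on L1; bus BusRd; mem=40
  op3 P1: load  L2 → I/E on L2; bus BusRd; mem=30
  op4 P0: store L2 := 12 → M/I on L2; bus BusRdX; mem=30
  op5 P0: store L5 := 91 → M/I on L5; bus BusRdX; mem=30
  op6 P1: store L2 := 5 → I/M on L2; bus BusRdX Flush; mem=12
  op7 P0: load  L2 → S/O on L2; bus BusRd; mem=12
  op8 P0: store L5 := 18 → M/I on L5; bus (none); mem=30
  op9 P0: store L2 := 68 → M/I on L2; bus BusUpgr Flush; mem=5
  op10 P1: load  L2 → O/S on L2; bus BusRd; mem=5
  op11 P0: store L2 := 71 → M/I on L2; bus BusUpgr; mem=5
  op12 P1: load  L2 → O/S on L2; bus BusRd; mem=5
  op13 P1: load  L2 → O/S on L2; bus (none); mem=5
  op14 P1: store L3 := 63 → I/M on L3; bus BusRdX; mem=20
  op15 P1: store L2 := 62 → I/M on L2; bus BusUpgr Flush; mem=71
  op16 P0: load  L2 → S/O on L2; bus BusRd; mem=71
  op17 P1: load  L2 → S/O on L2; bus (none); mem=71
  op18 P1: load  L2 → S/O on L2; bus (none); mem=71
  op19 P0: load  L2 → S/O on L2; bus (none); mem=71
  op20 P1: store L2 := 77 → I/M on L2; bus BusUpgr; mem=71
  op21 P1: load  L2 → I/M on L2; bus (none); mem=71
  op22 P0: load  L2 → S/O on L2; bus BusRd; mem=71
  op23 P1: store L5 := 26 → I/M on L5; bus BusRdX Flush; mem=18
  op24 P1: load  L2 → S/O on L2; bus (none); mem=71
  op25 P1: load  L2 → S/O on L2; bus (none); mem=71
  op26 P0: load  L2 → S/O on L2; bus (none); mem=71
  op27 P1: load  L6 → I/E on L6; bus BusRd; mem=60
  op28 P0: store L2 := 48 → M/I on L2; bus BusUpgr Flush; mem=77
  op29 P0: store L2 := 92 → M/I on L2; bus (none); mem=77
  op30 P1: load  L1 → S/S on L1; bus BusRd; mem=40

state = I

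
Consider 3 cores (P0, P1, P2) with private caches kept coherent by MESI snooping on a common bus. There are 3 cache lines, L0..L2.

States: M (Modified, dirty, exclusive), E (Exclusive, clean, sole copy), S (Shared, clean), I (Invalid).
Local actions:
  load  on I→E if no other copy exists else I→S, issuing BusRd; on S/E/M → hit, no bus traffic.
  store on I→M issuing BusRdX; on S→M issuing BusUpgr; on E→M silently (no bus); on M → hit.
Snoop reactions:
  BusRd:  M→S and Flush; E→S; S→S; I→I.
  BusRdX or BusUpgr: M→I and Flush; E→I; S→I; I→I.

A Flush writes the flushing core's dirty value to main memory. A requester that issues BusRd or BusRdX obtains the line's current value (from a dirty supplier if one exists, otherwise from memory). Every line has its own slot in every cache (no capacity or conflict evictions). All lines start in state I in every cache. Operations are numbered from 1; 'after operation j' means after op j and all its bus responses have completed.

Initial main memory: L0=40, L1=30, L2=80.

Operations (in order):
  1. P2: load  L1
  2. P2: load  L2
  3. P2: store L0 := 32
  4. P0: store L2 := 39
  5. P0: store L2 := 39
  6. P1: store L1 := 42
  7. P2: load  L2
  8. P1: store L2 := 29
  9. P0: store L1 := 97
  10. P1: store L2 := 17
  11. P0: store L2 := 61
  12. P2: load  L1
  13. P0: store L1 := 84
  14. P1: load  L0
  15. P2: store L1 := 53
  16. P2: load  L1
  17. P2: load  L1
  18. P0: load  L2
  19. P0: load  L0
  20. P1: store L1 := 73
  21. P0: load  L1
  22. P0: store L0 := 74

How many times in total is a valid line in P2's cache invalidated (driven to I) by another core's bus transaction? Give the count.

invalidations = 6

[1] P2: load  L1 | P0:I, P1:I, P2:E(30) | bus: BusRd
[2] P2: load  L2 | P0:I, P1:I, P2:E(80) | bus: BusRd
[3] P2: store L0 := 32 | P0:I, P1:I, P2:M(32) | bus: BusRdX
[4] P0: store L2 := 39 | P0:M(39), P1:I, P2:I | bus: BusRdX
[5] P0: store L2 := 39 | P0:M(39), P1:I, P2:I | bus: none
[6] P1: store L1 := 42 | P0:I, P1:M(42), P2:I | bus: BusRdX
[7] P2: load  L2 | P0:S(39), P1:I, P2:S(39) | bus: BusRd,Flush
[8] P1: store L2 := 29 | P0:I, P1:M(29), P2:I | bus: BusRdX
[9] P0: store L1 := 97 | P0:M(97), P1:I, P2:I | bus: BusRdX,Flush
[10] P1: store L2 := 17 | P0:I, P1:M(17), P2:I | bus: none
[11] P0: store L2 := 61 | P0:M(61), P1:I, P2:I | bus: BusRdX,Flush
[12] P2: load  L1 | P0:S(97), P1:I, P2:S(97) | bus: BusRd,Flush
[13] P0: store L1 := 84 | P0:M(84), P1:I, P2:I | bus: BusUpgr
[14] P1: load  L0 | P0:I, P1:S(32), P2:S(32) | bus: BusRd,Flush
[15] P2: store L1 := 53 | P0:I, P1:I, P2:M(53) | bus: BusRdX,Flush
[16] P2: load  L1 | P0:I, P1:I, P2:M(53) | bus: none
[17] P2: load  L1 | P0:I, P1:I, P2:M(53) | bus: none
[18] P0: load  L2 | P0:M(61), P1:I, P2:I | bus: none
[19] P0: load  L0 | P0:S(32), P1:S(32), P2:S(32) | bus: BusRd
[20] P1: store L1 := 73 | P0:I, P1:M(73), P2:I | bus: BusRdX,Flush
[21] P0: load  L1 | P0:S(73), P1:S(73), P2:I | bus: BusRd,Flush
[22] P0: store L0 := 74 | P0:M(74), P1:I, P2:I | bus: BusUpgr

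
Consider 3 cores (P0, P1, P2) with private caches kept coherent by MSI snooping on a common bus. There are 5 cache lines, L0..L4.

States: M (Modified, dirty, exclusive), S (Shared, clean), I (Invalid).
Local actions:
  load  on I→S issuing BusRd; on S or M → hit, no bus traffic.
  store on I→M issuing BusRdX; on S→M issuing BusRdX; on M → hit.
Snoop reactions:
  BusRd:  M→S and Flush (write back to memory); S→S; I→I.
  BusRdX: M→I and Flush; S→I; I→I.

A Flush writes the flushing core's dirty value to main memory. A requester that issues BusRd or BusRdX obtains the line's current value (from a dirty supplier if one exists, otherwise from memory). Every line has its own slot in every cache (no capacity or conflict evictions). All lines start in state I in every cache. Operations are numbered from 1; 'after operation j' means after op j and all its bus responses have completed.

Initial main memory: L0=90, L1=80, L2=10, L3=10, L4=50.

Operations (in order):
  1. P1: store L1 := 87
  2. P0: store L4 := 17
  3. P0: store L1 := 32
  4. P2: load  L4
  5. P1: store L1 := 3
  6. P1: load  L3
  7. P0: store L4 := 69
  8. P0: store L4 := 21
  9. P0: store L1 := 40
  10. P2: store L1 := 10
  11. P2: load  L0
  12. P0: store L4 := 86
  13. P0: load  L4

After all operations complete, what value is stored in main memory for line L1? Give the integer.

1. P1: store L1 := 87  bus=[BusRdX]  L1: P0=I P1=M P2=I  mem[L1]=80
2. P0: store L4 := 17  bus=[BusRdX]  L4: P0=M P1=I P2=I  mem[L4]=50
3. P0: store L1 := 32  bus=[BusRdX,Flush]  L1: P0=M P1=I P2=I  mem[L1]=87
4. P2: load  L4  bus=[BusRd,Flush]  L4: P0=S P1=I P2=S  mem[L4]=17
5. P1: store L1 := 3  bus=[BusRdX,Flush]  L1: P0=I P1=M P2=I  mem[L1]=32
6. P1: load  L3  bus=[BusRd]  L3: P0=I P1=S P2=I  mem[L3]=10
7. P0: store L4 := 69  bus=[BusRdX]  L4: P0=M P1=I P2=I  mem[L4]=17
8. P0: store L4 := 21  bus=[-]  L4: P0=M P1=I P2=I  mem[L4]=17
9. P0: store L1 := 40  bus=[BusRdX,Flush]  L1: P0=M P1=I P2=I  mem[L1]=3
10. P2: store L1 := 10  bus=[BusRdX,Flush]  L1: P0=I P1=I P2=M  mem[L1]=40
11. P2: load  L0  bus=[BusRd]  L0: P0=I P1=I P2=S  mem[L0]=90
12. P0: store L4 := 86  bus=[-]  L4: P0=M P1=I P2=I  mem[L4]=17
13. P0: load  L4  bus=[-]  L4: P0=M P1=I P2=I  mem[L4]=17

memory[L1] = 40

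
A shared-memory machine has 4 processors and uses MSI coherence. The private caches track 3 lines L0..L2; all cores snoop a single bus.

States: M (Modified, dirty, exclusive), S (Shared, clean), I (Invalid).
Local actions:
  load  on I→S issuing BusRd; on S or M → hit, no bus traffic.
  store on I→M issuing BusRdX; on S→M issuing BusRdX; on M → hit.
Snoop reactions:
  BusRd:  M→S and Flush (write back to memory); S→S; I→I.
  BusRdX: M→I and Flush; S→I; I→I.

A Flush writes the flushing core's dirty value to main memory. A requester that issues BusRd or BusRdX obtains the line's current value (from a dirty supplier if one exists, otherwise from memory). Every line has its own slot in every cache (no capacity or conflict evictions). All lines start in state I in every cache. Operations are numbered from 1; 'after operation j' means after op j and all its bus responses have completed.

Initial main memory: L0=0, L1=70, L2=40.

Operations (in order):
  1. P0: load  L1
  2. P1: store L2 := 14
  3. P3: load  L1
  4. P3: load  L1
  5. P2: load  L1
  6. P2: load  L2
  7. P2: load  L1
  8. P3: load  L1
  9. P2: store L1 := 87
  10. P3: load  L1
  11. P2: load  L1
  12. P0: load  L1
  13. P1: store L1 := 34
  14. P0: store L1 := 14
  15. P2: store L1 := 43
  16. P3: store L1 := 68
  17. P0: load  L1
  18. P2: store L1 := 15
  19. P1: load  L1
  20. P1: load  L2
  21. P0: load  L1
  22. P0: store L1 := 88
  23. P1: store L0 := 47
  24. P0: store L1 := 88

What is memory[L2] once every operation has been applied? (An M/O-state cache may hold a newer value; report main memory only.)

memory[L2] = 14

[1] P0: load  L1 | P0:S(70), P1:I, P2:I, P3:I | bus: BusRd
[2] P1: store L2 := 14 | P0:I, P1:M(14), P2:I, P3:I | bus: BusRdX
[3] P3: load  L1 | P0:S(70), P1:I, P2:I, P3:S(70) | bus: BusRd
[4] P3: load  L1 | P0:S(70), P1:I, P2:I, P3:S(70) | bus: none
[5] P2: load  L1 | P0:S(70), P1:I, P2:S(70), P3:S(70) | bus: BusRd
[6] P2: load  L2 | P0:I, P1:S(14), P2:S(14), P3:I | bus: BusRd,Flush
[7] P2: load  L1 | P0:S(70), P1:I, P2:S(70), P3:S(70) | bus: none
[8] P3: load  L1 | P0:S(70), P1:I, P2:S(70), P3:S(70) | bus: none
[9] P2: store L1 := 87 | P0:I, P1:I, P2:M(87), P3:I | bus: BusRdX
[10] P3: load  L1 | P0:I, P1:I, P2:S(87), P3:S(87) | bus: BusRd,Flush
[11] P2: load  L1 | P0:I, P1:I, P2:S(87), P3:S(87) | bus: none
[12] P0: load  L1 | P0:S(87), P1:I, P2:S(87), P3:S(87) | bus: BusRd
[13] P1: store L1 := 34 | P0:I, P1:M(34), P2:I, P3:I | bus: BusRdX
[14] P0: store L1 := 14 | P0:M(14), P1:I, P2:I, P3:I | bus: BusRdX,Flush
[15] P2: store L1 := 43 | P0:I, P1:I, P2:M(43), P3:I | bus: BusRdX,Flush
[16] P3: store L1 := 68 | P0:I, P1:I, P2:I, P3:M(68) | bus: BusRdX,Flush
[17] P0: load  L1 | P0:S(68), P1:I, P2:I, P3:S(68) | bus: BusRd,Flush
[18] P2: store L1 := 15 | P0:I, P1:I, P2:M(15), P3:I | bus: BusRdX
[19] P1: load  L1 | P0:I, P1:S(15), P2:S(15), P3:I | bus: BusRd,Flush
[20] P1: load  L2 | P0:I, P1:S(14), P2:S(14), P3:I | bus: none
[21] P0: load  L1 | P0:S(15), P1:S(15), P2:S(15), P3:I | bus: BusRd
[22] P0: store L1 := 88 | P0:M(88), P1:I, P2:I, P3:I | bus: BusRdX
[23] P1: store L0 := 47 | P0:I, P1:M(47), P2:I, P3:I | bus: BusRdX
[24] P0: store L1 := 88 | P0:M(88), P1:I, P2:I, P3:I | bus: none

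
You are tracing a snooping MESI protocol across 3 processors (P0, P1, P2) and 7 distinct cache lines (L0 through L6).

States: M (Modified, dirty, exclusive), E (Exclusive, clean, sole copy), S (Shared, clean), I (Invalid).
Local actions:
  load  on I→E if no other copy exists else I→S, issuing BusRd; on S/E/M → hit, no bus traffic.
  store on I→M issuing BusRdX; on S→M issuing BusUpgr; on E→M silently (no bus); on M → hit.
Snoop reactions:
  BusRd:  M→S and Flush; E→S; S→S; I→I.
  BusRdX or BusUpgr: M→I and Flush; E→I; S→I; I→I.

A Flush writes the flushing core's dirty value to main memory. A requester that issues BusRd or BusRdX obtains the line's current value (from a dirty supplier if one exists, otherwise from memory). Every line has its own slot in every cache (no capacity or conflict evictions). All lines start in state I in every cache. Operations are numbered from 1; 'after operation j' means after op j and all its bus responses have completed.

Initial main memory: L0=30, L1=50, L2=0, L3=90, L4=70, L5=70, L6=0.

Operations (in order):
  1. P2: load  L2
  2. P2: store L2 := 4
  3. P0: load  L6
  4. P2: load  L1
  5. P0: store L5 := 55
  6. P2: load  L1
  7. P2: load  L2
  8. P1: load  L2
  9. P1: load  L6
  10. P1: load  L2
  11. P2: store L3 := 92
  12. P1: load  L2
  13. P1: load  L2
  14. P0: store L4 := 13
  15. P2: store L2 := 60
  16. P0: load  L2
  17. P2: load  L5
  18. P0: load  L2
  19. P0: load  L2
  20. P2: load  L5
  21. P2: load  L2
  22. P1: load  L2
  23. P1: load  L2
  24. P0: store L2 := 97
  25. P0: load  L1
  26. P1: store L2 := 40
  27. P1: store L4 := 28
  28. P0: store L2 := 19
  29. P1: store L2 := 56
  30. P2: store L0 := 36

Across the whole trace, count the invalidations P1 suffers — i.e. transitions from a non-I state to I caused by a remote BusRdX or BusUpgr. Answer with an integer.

1. P2: load  L2  bus=[BusRd]  L2: P0=I P1=I P2=E  mem[L2]=0
2. P2: store L2 := 4  bus=[-]  L2: P0=I P1=I P2=M  mem[L2]=0
3. P0: load  L6  bus=[BusRd]  L6: P0=E P1=I P2=I  mem[L6]=0
4. P2: load  L1  bus=[BusRd]  L1: P0=I P1=I P2=E  mem[L1]=50
5. P0: store L5 := 55  bus=[BusRdX]  L5: P0=M P1=I P2=I  mem[L5]=70
6. P2: load  L1  bus=[-]  L1: P0=I P1=I P2=E  mem[L1]=50
7. P2: load  L2  bus=[-]  L2: P0=I P1=I P2=M  mem[L2]=0
8. P1: load  L2  bus=[BusRd,Flush]  L2: P0=I P1=S P2=S  mem[L2]=4
9. P1: load  L6  bus=[BusRd]  L6: P0=S P1=S P2=I  mem[L6]=0
10. P1: load  L2  bus=[-]  L2: P0=I P1=S P2=S  mem[L2]=4
11. P2: store L3 := 92  bus=[BusRdX]  L3: P0=I P1=I P2=M  mem[L3]=90
12. P1: load  L2  bus=[-]  L2: P0=I P1=S P2=S  mem[L2]=4
13. P1: load  L2  bus=[-]  L2: P0=I P1=S P2=S  mem[L2]=4
14. P0: store L4 := 13  bus=[BusRdX]  L4: P0=M P1=I P2=I  mem[L4]=70
15. P2: store L2 := 60  bus=[BusUpgr]  L2: P0=I P1=I P2=M  mem[L2]=4
16. P0: load  L2  bus=[BusRd,Flush]  L2: P0=S P1=I P2=S  mem[L2]=60
17. P2: load  L5  bus=[BusRd,Flush]  L5: P0=S P1=I P2=S  mem[L5]=55
18. P0: load  L2  bus=[-]  L2: P0=S P1=I P2=S  mem[L2]=60
19. P0: load  L2  bus=[-]  L2: P0=S P1=I P2=S  mem[L2]=60
20. P2: load  L5  bus=[-]  L5: P0=S P1=I P2=S  mem[L5]=55
21. P2: load  L2  bus=[-]  L2: P0=S P1=I P2=S  mem[L2]=60
22. P1: load  L2  bus=[BusRd]  L2: P0=S P1=S P2=S  mem[L2]=60
23. P1: load  L2  bus=[-]  L2: P0=S P1=S P2=S  mem[L2]=60
24. P0: store L2 := 97  bus=[BusUpgr]  L2: P0=M P1=I P2=I  mem[L2]=60
25. P0: load  L1  bus=[BusRd]  L1: P0=S P1=I P2=S  mem[L1]=50
26. P1: store L2 := 40  bus=[BusRdX,Flush]  L2: P0=I P1=M P2=I  mem[L2]=97
27. P1: store L4 := 28  bus=[BusRdX,Flush]  L4: P0=I P1=M P2=I  mem[L4]=13
28. P0: store L2 := 19  bus=[BusRdX,Flush]  L2: P0=M P1=I P2=I  mem[L2]=40
29. P1: store L2 := 56  bus=[BusRdX,Flush]  L2: P0=I P1=M P2=I  mem[L2]=19
30. P2: store L0 := 36  bus=[BusRdX]  L0: P0=I P1=I P2=M  mem[L0]=30

invalidations = 3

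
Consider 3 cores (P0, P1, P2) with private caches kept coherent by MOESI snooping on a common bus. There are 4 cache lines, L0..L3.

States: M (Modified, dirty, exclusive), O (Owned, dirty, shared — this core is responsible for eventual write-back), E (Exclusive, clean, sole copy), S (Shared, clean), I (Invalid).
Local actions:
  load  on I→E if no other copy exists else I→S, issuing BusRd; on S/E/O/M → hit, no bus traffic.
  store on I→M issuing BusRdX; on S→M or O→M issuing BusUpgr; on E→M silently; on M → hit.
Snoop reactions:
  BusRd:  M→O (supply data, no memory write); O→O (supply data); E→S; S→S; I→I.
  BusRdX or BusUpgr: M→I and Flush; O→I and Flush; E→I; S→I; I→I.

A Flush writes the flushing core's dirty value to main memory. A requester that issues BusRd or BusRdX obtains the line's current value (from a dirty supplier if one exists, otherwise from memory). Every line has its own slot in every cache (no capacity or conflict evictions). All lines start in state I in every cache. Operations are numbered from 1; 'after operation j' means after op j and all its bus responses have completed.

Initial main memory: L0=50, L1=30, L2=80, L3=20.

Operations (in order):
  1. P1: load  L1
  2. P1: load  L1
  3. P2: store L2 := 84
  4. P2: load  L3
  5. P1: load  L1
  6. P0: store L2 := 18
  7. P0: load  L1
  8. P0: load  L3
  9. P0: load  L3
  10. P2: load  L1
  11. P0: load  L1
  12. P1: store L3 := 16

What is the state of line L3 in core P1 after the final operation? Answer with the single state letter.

[1] P1: load  L1 | P0:I, P1:E(30), P2:I | bus: BusRd
[2] P1: load  L1 | P0:I, P1:E(30), P2:I | bus: none
[3] P2: store L2 := 84 | P0:I, P1:I, P2:M(84) | bus: BusRdX
[4] P2: load  L3 | P0:I, P1:I, P2:E(20) | bus: BusRd
[5] P1: load  L1 | P0:I, P1:E(30), P2:I | bus: none
[6] P0: store L2 := 18 | P0:M(18), P1:I, P2:I | bus: BusRdX,Flush
[7] P0: load  L1 | P0:S(30), P1:S(30), P2:I | bus: BusRd
[8] P0: load  L3 | P0:S(20), P1:I, P2:S(20) | bus: BusRd
[9] P0: load  L3 | P0:S(20), P1:I, P2:S(20) | bus: none
[10] P2: load  L1 | P0:S(30), P1:S(30), P2:S(30) | bus: BusRd
[11] P0: load  L1 | P0:S(30), P1:S(30), P2:S(30) | bus: none
[12] P1: store L3 := 16 | P0:I, P1:M(16), P2:I | bus: BusRdX

state = M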